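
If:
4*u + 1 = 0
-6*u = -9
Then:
No Solution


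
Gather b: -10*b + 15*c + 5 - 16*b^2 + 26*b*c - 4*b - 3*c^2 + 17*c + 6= -16*b^2 + b*(26*c - 14) - 3*c^2 + 32*c + 11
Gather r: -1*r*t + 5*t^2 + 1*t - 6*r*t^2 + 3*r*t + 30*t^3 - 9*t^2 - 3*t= r*(-6*t^2 + 2*t) + 30*t^3 - 4*t^2 - 2*t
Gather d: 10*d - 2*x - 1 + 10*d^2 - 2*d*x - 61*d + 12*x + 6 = 10*d^2 + d*(-2*x - 51) + 10*x + 5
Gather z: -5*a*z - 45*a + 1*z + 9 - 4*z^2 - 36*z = -45*a - 4*z^2 + z*(-5*a - 35) + 9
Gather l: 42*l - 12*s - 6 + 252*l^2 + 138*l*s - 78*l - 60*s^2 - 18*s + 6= 252*l^2 + l*(138*s - 36) - 60*s^2 - 30*s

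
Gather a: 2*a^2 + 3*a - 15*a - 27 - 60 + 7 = 2*a^2 - 12*a - 80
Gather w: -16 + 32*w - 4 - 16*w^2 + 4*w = -16*w^2 + 36*w - 20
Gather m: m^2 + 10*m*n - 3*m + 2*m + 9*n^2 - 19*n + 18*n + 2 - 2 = m^2 + m*(10*n - 1) + 9*n^2 - n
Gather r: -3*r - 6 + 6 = -3*r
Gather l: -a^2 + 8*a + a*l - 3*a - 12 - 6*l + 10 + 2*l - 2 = -a^2 + 5*a + l*(a - 4) - 4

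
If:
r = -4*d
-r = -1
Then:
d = -1/4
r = 1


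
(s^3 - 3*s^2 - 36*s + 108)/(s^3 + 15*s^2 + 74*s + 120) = (s^2 - 9*s + 18)/(s^2 + 9*s + 20)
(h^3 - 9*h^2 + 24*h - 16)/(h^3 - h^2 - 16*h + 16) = (h - 4)/(h + 4)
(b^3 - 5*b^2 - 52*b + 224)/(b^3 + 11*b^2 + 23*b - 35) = (b^2 - 12*b + 32)/(b^2 + 4*b - 5)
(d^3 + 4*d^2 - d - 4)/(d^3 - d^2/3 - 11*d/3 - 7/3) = 3*(d^2 + 3*d - 4)/(3*d^2 - 4*d - 7)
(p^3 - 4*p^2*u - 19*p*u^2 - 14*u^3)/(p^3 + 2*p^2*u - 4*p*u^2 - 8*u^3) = (p^2 - 6*p*u - 7*u^2)/(p^2 - 4*u^2)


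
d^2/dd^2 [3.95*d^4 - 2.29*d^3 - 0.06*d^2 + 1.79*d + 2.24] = 47.4*d^2 - 13.74*d - 0.12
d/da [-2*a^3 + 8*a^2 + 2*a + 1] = -6*a^2 + 16*a + 2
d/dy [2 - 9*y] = -9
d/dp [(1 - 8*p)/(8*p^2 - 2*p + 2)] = (-32*p^2 + 8*p + (8*p - 1)^2 - 8)/(2*(4*p^2 - p + 1)^2)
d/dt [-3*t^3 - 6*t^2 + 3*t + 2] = -9*t^2 - 12*t + 3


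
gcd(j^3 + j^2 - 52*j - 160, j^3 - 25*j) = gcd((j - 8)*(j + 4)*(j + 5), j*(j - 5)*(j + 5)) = j + 5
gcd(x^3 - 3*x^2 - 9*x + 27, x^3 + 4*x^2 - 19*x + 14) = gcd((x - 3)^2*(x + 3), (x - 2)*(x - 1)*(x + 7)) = 1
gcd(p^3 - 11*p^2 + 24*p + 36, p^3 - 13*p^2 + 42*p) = p - 6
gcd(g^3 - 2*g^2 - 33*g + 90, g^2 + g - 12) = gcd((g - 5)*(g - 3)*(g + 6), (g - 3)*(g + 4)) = g - 3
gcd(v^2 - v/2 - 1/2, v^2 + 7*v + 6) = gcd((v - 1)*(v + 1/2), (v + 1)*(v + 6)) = 1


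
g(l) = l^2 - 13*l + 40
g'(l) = 2*l - 13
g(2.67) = 12.42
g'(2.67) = -7.66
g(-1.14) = 56.12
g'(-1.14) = -15.28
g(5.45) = -1.15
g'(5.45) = -2.10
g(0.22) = 37.19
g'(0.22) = -12.56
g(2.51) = 13.67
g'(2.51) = -7.98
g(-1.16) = 56.43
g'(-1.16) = -15.32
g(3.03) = 9.79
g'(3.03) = -6.94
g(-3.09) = 89.72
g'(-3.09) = -19.18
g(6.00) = -2.00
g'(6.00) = -1.00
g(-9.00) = 238.00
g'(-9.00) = -31.00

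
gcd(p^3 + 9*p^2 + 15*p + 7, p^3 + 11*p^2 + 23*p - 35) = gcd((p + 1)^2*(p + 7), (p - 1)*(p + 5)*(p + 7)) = p + 7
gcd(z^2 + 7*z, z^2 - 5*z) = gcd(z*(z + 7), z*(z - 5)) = z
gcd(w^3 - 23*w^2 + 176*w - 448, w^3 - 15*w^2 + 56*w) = w^2 - 15*w + 56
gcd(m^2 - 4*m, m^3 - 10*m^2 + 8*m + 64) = m - 4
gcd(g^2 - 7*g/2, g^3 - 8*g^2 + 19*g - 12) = 1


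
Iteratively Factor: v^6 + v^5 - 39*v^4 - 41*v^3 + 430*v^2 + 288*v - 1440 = (v - 3)*(v^5 + 4*v^4 - 27*v^3 - 122*v^2 + 64*v + 480) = (v - 5)*(v - 3)*(v^4 + 9*v^3 + 18*v^2 - 32*v - 96) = (v - 5)*(v - 3)*(v + 4)*(v^3 + 5*v^2 - 2*v - 24) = (v - 5)*(v - 3)*(v + 3)*(v + 4)*(v^2 + 2*v - 8) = (v - 5)*(v - 3)*(v - 2)*(v + 3)*(v + 4)*(v + 4)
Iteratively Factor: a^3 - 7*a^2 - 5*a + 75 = (a - 5)*(a^2 - 2*a - 15) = (a - 5)^2*(a + 3)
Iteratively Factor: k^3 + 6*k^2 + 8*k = (k + 2)*(k^2 + 4*k) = (k + 2)*(k + 4)*(k)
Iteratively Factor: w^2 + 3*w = (w + 3)*(w)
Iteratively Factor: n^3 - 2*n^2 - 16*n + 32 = (n - 4)*(n^2 + 2*n - 8) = (n - 4)*(n - 2)*(n + 4)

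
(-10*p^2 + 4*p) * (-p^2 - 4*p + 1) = 10*p^4 + 36*p^3 - 26*p^2 + 4*p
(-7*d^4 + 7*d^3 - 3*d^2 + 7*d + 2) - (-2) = -7*d^4 + 7*d^3 - 3*d^2 + 7*d + 4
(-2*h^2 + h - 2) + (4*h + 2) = -2*h^2 + 5*h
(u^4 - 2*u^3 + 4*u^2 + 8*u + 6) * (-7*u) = -7*u^5 + 14*u^4 - 28*u^3 - 56*u^2 - 42*u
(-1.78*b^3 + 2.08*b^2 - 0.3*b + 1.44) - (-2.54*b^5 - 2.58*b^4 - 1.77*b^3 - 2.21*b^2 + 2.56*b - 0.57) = 2.54*b^5 + 2.58*b^4 - 0.01*b^3 + 4.29*b^2 - 2.86*b + 2.01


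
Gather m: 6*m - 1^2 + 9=6*m + 8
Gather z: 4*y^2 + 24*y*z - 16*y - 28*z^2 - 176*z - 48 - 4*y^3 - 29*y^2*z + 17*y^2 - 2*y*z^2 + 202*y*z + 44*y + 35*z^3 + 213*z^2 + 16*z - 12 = -4*y^3 + 21*y^2 + 28*y + 35*z^3 + z^2*(185 - 2*y) + z*(-29*y^2 + 226*y - 160) - 60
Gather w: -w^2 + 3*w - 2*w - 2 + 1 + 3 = -w^2 + w + 2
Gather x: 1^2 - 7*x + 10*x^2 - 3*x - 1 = 10*x^2 - 10*x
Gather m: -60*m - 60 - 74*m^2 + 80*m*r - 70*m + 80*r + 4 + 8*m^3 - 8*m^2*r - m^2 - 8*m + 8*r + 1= 8*m^3 + m^2*(-8*r - 75) + m*(80*r - 138) + 88*r - 55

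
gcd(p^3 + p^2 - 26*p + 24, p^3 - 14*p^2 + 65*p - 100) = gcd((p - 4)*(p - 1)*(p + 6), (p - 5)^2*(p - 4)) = p - 4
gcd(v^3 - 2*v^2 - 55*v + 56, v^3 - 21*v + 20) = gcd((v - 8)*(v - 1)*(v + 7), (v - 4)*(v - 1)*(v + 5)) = v - 1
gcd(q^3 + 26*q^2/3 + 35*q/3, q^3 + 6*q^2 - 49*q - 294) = q + 7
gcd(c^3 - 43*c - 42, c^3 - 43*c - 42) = c^3 - 43*c - 42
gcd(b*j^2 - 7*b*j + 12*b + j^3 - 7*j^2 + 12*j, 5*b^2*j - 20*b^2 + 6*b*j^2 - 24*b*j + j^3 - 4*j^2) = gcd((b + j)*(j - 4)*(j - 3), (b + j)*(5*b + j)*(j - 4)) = b*j - 4*b + j^2 - 4*j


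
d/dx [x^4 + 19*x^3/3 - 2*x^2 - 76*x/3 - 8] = 4*x^3 + 19*x^2 - 4*x - 76/3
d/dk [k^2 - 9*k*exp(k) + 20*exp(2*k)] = -9*k*exp(k) + 2*k + 40*exp(2*k) - 9*exp(k)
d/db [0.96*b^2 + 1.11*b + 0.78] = 1.92*b + 1.11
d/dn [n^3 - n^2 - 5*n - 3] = 3*n^2 - 2*n - 5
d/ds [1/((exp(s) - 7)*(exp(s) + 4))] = (3 - 2*exp(s))*exp(s)/(exp(4*s) - 6*exp(3*s) - 47*exp(2*s) + 168*exp(s) + 784)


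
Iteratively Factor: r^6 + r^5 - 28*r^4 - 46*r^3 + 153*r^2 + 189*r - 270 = (r - 2)*(r^5 + 3*r^4 - 22*r^3 - 90*r^2 - 27*r + 135) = (r - 2)*(r + 3)*(r^4 - 22*r^2 - 24*r + 45) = (r - 2)*(r + 3)^2*(r^3 - 3*r^2 - 13*r + 15) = (r - 5)*(r - 2)*(r + 3)^2*(r^2 + 2*r - 3) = (r - 5)*(r - 2)*(r + 3)^3*(r - 1)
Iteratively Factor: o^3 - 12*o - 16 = (o + 2)*(o^2 - 2*o - 8) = (o + 2)^2*(o - 4)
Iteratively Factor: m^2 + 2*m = (m)*(m + 2)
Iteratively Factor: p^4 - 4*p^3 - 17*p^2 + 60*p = (p - 5)*(p^3 + p^2 - 12*p) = (p - 5)*(p + 4)*(p^2 - 3*p) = (p - 5)*(p - 3)*(p + 4)*(p)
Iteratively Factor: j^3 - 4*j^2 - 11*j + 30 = (j + 3)*(j^2 - 7*j + 10) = (j - 2)*(j + 3)*(j - 5)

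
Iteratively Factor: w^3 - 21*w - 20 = (w + 4)*(w^2 - 4*w - 5) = (w + 1)*(w + 4)*(w - 5)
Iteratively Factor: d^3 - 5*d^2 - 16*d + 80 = (d - 4)*(d^2 - d - 20) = (d - 5)*(d - 4)*(d + 4)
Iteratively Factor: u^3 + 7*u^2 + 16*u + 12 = (u + 2)*(u^2 + 5*u + 6) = (u + 2)*(u + 3)*(u + 2)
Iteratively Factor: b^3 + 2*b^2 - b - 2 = (b + 2)*(b^2 - 1) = (b - 1)*(b + 2)*(b + 1)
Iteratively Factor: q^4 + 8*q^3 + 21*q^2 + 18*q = (q)*(q^3 + 8*q^2 + 21*q + 18) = q*(q + 3)*(q^2 + 5*q + 6) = q*(q + 3)^2*(q + 2)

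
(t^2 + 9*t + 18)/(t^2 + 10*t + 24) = (t + 3)/(t + 4)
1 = 1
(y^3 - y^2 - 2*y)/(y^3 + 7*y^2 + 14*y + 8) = y*(y - 2)/(y^2 + 6*y + 8)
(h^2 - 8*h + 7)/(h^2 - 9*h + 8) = (h - 7)/(h - 8)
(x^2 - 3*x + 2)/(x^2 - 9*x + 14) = (x - 1)/(x - 7)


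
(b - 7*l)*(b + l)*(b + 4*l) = b^3 - 2*b^2*l - 31*b*l^2 - 28*l^3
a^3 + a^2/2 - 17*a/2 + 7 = (a - 2)*(a - 1)*(a + 7/2)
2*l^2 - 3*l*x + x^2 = (-2*l + x)*(-l + x)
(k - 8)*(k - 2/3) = k^2 - 26*k/3 + 16/3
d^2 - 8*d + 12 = (d - 6)*(d - 2)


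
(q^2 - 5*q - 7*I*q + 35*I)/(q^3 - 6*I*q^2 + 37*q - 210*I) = (q - 5)/(q^2 + I*q + 30)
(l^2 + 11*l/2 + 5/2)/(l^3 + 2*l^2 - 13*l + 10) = (l + 1/2)/(l^2 - 3*l + 2)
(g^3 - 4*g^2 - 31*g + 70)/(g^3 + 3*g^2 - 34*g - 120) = (g^2 - 9*g + 14)/(g^2 - 2*g - 24)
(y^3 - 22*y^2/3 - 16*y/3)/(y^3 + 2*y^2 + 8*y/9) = 3*(y - 8)/(3*y + 4)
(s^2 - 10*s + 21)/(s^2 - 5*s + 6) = (s - 7)/(s - 2)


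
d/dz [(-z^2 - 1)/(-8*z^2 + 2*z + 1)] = 2*(-z^2 - 9*z + 1)/(64*z^4 - 32*z^3 - 12*z^2 + 4*z + 1)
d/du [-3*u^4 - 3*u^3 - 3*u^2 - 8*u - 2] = -12*u^3 - 9*u^2 - 6*u - 8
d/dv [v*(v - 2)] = 2*v - 2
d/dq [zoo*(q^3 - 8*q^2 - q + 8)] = zoo*(q^2 + q + 1)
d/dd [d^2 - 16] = 2*d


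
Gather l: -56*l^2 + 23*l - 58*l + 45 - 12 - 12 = -56*l^2 - 35*l + 21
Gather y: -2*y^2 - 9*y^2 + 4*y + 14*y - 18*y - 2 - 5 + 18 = 11 - 11*y^2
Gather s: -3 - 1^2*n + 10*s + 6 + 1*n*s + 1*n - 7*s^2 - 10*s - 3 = n*s - 7*s^2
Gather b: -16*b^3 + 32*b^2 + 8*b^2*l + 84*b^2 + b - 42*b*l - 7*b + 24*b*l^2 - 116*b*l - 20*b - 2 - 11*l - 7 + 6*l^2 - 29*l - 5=-16*b^3 + b^2*(8*l + 116) + b*(24*l^2 - 158*l - 26) + 6*l^2 - 40*l - 14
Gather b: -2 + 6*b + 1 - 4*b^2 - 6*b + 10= 9 - 4*b^2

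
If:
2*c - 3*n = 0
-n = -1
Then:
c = 3/2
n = 1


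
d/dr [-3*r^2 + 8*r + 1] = 8 - 6*r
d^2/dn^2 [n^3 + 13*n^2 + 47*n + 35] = 6*n + 26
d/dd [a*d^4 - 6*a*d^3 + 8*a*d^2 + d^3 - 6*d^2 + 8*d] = 4*a*d^3 - 18*a*d^2 + 16*a*d + 3*d^2 - 12*d + 8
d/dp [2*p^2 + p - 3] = 4*p + 1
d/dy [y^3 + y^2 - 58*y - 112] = 3*y^2 + 2*y - 58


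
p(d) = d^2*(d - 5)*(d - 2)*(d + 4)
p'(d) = d^2*(d - 5)*(d - 2) + d^2*(d - 5)*(d + 4) + d^2*(d - 2)*(d + 4) + 2*d*(d - 5)*(d - 2)*(d + 4) = d*(5*d^3 - 12*d^2 - 54*d + 80)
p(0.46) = 6.60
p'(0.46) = 24.43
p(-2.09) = 241.93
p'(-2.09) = -198.12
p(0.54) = 8.62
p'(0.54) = 25.99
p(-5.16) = -2246.80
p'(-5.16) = 3342.69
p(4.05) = -257.15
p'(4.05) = -13.69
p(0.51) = 7.85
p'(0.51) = 25.50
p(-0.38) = 6.69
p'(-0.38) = -37.43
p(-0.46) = 10.06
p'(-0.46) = -46.83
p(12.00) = 161280.00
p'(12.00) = 76128.00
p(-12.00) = -274176.00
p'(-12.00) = 115680.00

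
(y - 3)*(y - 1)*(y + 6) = y^3 + 2*y^2 - 21*y + 18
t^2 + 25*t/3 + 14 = (t + 7/3)*(t + 6)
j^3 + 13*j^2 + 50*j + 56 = (j + 2)*(j + 4)*(j + 7)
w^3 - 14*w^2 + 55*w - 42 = (w - 7)*(w - 6)*(w - 1)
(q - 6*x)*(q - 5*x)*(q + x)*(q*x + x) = q^4*x - 10*q^3*x^2 + q^3*x + 19*q^2*x^3 - 10*q^2*x^2 + 30*q*x^4 + 19*q*x^3 + 30*x^4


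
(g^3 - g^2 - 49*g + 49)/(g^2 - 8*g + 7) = g + 7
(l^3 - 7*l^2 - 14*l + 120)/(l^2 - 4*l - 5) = (l^2 - 2*l - 24)/(l + 1)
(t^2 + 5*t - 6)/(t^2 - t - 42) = (t - 1)/(t - 7)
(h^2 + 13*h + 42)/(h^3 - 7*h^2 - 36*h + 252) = (h + 7)/(h^2 - 13*h + 42)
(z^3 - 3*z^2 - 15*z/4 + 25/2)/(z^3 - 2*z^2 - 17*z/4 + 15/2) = (2*z - 5)/(2*z - 3)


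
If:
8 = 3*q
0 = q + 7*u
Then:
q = 8/3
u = -8/21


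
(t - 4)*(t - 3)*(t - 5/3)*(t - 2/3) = t^4 - 28*t^3/3 + 265*t^2/9 - 322*t/9 + 40/3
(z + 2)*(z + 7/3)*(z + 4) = z^3 + 25*z^2/3 + 22*z + 56/3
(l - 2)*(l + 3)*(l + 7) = l^3 + 8*l^2 + l - 42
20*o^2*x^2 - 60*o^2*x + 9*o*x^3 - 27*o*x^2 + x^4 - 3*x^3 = x*(4*o + x)*(5*o + x)*(x - 3)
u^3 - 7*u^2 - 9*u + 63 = (u - 7)*(u - 3)*(u + 3)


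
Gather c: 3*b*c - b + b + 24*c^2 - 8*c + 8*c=3*b*c + 24*c^2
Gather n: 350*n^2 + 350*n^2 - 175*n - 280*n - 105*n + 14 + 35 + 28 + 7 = 700*n^2 - 560*n + 84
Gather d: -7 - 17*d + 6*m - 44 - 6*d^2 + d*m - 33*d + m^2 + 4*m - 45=-6*d^2 + d*(m - 50) + m^2 + 10*m - 96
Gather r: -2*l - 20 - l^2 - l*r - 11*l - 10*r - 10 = -l^2 - 13*l + r*(-l - 10) - 30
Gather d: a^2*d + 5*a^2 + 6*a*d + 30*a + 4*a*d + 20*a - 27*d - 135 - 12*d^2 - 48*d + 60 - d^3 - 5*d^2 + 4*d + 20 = 5*a^2 + 50*a - d^3 - 17*d^2 + d*(a^2 + 10*a - 71) - 55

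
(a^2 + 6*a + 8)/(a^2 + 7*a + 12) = (a + 2)/(a + 3)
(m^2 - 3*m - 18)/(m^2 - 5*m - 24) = (m - 6)/(m - 8)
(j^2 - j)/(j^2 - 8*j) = (j - 1)/(j - 8)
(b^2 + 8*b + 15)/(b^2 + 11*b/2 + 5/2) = 2*(b + 3)/(2*b + 1)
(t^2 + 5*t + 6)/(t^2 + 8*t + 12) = (t + 3)/(t + 6)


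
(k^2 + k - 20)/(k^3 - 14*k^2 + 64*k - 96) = (k + 5)/(k^2 - 10*k + 24)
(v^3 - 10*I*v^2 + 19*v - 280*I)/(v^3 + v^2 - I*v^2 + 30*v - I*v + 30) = (v^2 - 15*I*v - 56)/(v^2 + v*(1 - 6*I) - 6*I)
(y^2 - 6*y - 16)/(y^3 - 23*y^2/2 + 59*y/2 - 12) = 2*(y + 2)/(2*y^2 - 7*y + 3)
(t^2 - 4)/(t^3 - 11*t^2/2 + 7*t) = 2*(t + 2)/(t*(2*t - 7))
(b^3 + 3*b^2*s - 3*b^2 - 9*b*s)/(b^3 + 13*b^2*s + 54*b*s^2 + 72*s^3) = b*(b - 3)/(b^2 + 10*b*s + 24*s^2)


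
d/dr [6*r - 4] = 6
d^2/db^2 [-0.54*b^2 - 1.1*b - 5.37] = -1.08000000000000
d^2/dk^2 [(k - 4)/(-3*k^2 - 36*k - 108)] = 2*(24 - k)/(3*(k^4 + 24*k^3 + 216*k^2 + 864*k + 1296))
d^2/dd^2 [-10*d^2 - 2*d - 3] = -20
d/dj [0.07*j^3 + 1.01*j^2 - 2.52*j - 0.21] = 0.21*j^2 + 2.02*j - 2.52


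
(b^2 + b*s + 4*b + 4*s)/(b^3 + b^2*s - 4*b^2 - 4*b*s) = (b + 4)/(b*(b - 4))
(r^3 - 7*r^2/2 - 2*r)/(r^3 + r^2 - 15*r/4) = 2*(2*r^2 - 7*r - 4)/(4*r^2 + 4*r - 15)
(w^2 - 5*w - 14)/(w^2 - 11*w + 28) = (w + 2)/(w - 4)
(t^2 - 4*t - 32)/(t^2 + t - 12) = (t - 8)/(t - 3)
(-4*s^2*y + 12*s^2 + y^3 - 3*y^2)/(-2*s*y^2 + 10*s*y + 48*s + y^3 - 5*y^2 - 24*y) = (2*s*y - 6*s + y^2 - 3*y)/(y^2 - 5*y - 24)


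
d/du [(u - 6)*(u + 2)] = 2*u - 4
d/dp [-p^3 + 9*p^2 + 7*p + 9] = -3*p^2 + 18*p + 7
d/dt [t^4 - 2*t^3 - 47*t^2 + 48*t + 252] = 4*t^3 - 6*t^2 - 94*t + 48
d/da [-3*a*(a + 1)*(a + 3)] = -9*a^2 - 24*a - 9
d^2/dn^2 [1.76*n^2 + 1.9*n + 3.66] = 3.52000000000000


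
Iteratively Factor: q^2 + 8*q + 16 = (q + 4)*(q + 4)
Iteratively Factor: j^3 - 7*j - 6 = (j - 3)*(j^2 + 3*j + 2) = (j - 3)*(j + 2)*(j + 1)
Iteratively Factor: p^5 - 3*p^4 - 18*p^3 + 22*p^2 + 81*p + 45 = (p - 3)*(p^4 - 18*p^2 - 32*p - 15) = (p - 3)*(p + 3)*(p^3 - 3*p^2 - 9*p - 5) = (p - 5)*(p - 3)*(p + 3)*(p^2 + 2*p + 1) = (p - 5)*(p - 3)*(p + 1)*(p + 3)*(p + 1)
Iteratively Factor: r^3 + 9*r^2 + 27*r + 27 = (r + 3)*(r^2 + 6*r + 9) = (r + 3)^2*(r + 3)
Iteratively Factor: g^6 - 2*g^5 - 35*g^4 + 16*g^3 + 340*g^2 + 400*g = (g - 5)*(g^5 + 3*g^4 - 20*g^3 - 84*g^2 - 80*g) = g*(g - 5)*(g^4 + 3*g^3 - 20*g^2 - 84*g - 80) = g*(g - 5)*(g + 4)*(g^3 - g^2 - 16*g - 20) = g*(g - 5)*(g + 2)*(g + 4)*(g^2 - 3*g - 10) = g*(g - 5)*(g + 2)^2*(g + 4)*(g - 5)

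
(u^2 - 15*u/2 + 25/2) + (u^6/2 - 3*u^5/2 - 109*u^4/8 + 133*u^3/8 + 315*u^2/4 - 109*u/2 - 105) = u^6/2 - 3*u^5/2 - 109*u^4/8 + 133*u^3/8 + 319*u^2/4 - 62*u - 185/2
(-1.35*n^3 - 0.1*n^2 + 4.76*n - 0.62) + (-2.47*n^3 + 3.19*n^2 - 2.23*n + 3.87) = -3.82*n^3 + 3.09*n^2 + 2.53*n + 3.25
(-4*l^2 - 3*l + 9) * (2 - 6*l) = 24*l^3 + 10*l^2 - 60*l + 18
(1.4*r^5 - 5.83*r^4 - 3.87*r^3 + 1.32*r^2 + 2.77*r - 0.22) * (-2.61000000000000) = -3.654*r^5 + 15.2163*r^4 + 10.1007*r^3 - 3.4452*r^2 - 7.2297*r + 0.5742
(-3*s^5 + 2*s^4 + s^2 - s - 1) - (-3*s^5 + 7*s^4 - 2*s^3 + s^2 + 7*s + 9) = -5*s^4 + 2*s^3 - 8*s - 10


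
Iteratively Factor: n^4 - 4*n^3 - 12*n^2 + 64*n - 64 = (n - 2)*(n^3 - 2*n^2 - 16*n + 32) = (n - 2)^2*(n^2 - 16) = (n - 4)*(n - 2)^2*(n + 4)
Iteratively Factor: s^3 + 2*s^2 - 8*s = (s)*(s^2 + 2*s - 8) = s*(s - 2)*(s + 4)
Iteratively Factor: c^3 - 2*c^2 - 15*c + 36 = (c - 3)*(c^2 + c - 12) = (c - 3)*(c + 4)*(c - 3)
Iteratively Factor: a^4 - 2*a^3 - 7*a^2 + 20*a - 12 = (a - 2)*(a^3 - 7*a + 6) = (a - 2)*(a - 1)*(a^2 + a - 6) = (a - 2)^2*(a - 1)*(a + 3)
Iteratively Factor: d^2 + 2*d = (d)*(d + 2)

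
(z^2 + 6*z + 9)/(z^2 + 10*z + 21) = (z + 3)/(z + 7)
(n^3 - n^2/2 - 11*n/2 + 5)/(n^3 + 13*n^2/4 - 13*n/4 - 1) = 2*(2*n^2 + n - 10)/(4*n^2 + 17*n + 4)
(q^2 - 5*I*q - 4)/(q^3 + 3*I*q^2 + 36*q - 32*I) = 1/(q + 8*I)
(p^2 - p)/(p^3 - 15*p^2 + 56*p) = (p - 1)/(p^2 - 15*p + 56)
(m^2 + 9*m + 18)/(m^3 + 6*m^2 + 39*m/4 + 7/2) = 4*(m^2 + 9*m + 18)/(4*m^3 + 24*m^2 + 39*m + 14)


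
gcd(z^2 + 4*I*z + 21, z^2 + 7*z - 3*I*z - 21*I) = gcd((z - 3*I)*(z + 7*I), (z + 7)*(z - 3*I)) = z - 3*I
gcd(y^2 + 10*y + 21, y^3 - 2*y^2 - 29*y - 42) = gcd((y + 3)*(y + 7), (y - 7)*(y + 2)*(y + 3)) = y + 3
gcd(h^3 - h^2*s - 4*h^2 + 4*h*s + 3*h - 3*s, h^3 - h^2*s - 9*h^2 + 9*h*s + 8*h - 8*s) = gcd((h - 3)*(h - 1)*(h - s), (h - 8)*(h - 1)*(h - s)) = -h^2 + h*s + h - s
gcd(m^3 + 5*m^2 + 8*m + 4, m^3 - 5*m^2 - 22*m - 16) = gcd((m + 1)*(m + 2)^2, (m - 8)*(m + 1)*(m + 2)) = m^2 + 3*m + 2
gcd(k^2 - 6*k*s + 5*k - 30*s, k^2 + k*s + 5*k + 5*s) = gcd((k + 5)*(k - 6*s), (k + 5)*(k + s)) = k + 5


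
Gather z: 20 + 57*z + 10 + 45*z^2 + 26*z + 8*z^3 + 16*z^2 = 8*z^3 + 61*z^2 + 83*z + 30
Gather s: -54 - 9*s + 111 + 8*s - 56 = 1 - s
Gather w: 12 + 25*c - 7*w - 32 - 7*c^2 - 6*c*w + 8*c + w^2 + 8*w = -7*c^2 + 33*c + w^2 + w*(1 - 6*c) - 20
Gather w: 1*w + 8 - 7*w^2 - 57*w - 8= -7*w^2 - 56*w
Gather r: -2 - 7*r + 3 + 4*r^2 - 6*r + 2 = 4*r^2 - 13*r + 3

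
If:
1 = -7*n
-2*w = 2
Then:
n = -1/7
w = -1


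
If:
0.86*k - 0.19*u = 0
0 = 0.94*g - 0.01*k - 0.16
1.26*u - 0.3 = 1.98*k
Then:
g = 0.17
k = 0.08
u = 0.36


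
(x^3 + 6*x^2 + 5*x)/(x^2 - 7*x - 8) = x*(x + 5)/(x - 8)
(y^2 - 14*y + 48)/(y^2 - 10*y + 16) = (y - 6)/(y - 2)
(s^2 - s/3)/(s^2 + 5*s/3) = (3*s - 1)/(3*s + 5)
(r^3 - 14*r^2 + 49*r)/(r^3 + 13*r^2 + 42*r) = (r^2 - 14*r + 49)/(r^2 + 13*r + 42)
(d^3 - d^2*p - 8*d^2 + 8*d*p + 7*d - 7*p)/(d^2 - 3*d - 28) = (d^2 - d*p - d + p)/(d + 4)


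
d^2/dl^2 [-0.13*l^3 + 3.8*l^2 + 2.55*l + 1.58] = 7.6 - 0.78*l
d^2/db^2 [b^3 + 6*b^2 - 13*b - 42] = 6*b + 12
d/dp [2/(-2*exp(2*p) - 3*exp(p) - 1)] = (8*exp(p) + 6)*exp(p)/(2*exp(2*p) + 3*exp(p) + 1)^2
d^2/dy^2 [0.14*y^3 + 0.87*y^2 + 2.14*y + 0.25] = 0.84*y + 1.74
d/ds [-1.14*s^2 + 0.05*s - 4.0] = 0.05 - 2.28*s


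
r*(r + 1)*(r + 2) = r^3 + 3*r^2 + 2*r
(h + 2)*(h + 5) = h^2 + 7*h + 10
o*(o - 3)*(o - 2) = o^3 - 5*o^2 + 6*o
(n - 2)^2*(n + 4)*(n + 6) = n^4 + 6*n^3 - 12*n^2 - 56*n + 96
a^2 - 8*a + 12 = (a - 6)*(a - 2)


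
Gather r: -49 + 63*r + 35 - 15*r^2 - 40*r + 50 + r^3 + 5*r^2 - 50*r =r^3 - 10*r^2 - 27*r + 36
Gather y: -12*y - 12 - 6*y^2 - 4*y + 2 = -6*y^2 - 16*y - 10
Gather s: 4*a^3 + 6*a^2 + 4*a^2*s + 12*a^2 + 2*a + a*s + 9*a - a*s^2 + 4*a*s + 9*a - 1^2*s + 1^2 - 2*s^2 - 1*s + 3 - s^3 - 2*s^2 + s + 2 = 4*a^3 + 18*a^2 + 20*a - s^3 + s^2*(-a - 4) + s*(4*a^2 + 5*a - 1) + 6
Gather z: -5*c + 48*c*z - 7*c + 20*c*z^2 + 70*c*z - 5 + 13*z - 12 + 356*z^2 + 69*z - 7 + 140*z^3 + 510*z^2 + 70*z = -12*c + 140*z^3 + z^2*(20*c + 866) + z*(118*c + 152) - 24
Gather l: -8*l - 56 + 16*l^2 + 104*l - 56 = 16*l^2 + 96*l - 112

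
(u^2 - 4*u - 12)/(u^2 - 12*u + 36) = (u + 2)/(u - 6)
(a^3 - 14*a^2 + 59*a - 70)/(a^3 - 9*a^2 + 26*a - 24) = (a^2 - 12*a + 35)/(a^2 - 7*a + 12)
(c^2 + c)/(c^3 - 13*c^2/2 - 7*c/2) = 2*(c + 1)/(2*c^2 - 13*c - 7)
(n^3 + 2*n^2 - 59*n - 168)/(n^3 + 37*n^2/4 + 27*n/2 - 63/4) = 4*(n - 8)/(4*n - 3)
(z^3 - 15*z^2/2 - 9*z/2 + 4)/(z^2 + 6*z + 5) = (z^2 - 17*z/2 + 4)/(z + 5)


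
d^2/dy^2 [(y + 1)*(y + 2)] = 2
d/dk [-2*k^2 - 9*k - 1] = -4*k - 9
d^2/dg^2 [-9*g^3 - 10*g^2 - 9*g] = -54*g - 20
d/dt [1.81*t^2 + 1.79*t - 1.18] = 3.62*t + 1.79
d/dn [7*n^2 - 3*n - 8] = 14*n - 3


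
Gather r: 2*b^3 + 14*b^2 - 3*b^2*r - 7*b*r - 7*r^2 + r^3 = 2*b^3 + 14*b^2 + r^3 - 7*r^2 + r*(-3*b^2 - 7*b)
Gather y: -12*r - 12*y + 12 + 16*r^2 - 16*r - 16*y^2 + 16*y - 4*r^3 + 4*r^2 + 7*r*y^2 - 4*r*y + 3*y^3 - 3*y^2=-4*r^3 + 20*r^2 - 28*r + 3*y^3 + y^2*(7*r - 19) + y*(4 - 4*r) + 12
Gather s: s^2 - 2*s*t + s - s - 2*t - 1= s^2 - 2*s*t - 2*t - 1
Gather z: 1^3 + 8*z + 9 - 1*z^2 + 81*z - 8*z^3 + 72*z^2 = -8*z^3 + 71*z^2 + 89*z + 10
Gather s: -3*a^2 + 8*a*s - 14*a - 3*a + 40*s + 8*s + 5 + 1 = -3*a^2 - 17*a + s*(8*a + 48) + 6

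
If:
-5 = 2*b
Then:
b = -5/2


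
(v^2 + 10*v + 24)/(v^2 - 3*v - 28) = (v + 6)/(v - 7)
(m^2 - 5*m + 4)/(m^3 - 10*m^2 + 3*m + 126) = (m^2 - 5*m + 4)/(m^3 - 10*m^2 + 3*m + 126)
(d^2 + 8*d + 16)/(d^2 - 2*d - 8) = (d^2 + 8*d + 16)/(d^2 - 2*d - 8)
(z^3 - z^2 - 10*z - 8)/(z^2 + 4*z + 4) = (z^2 - 3*z - 4)/(z + 2)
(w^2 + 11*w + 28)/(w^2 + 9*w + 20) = (w + 7)/(w + 5)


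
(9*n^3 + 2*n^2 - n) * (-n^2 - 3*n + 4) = -9*n^5 - 29*n^4 + 31*n^3 + 11*n^2 - 4*n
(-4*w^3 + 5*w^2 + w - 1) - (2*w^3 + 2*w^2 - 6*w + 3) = -6*w^3 + 3*w^2 + 7*w - 4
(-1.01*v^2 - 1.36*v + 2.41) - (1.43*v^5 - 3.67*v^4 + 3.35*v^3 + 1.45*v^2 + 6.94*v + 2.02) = -1.43*v^5 + 3.67*v^4 - 3.35*v^3 - 2.46*v^2 - 8.3*v + 0.39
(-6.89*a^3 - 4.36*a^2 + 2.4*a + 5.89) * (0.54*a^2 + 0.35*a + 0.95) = -3.7206*a^5 - 4.7659*a^4 - 6.7755*a^3 - 0.1214*a^2 + 4.3415*a + 5.5955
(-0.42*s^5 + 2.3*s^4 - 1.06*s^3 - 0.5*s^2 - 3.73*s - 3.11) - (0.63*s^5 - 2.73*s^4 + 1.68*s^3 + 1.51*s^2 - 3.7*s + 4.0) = -1.05*s^5 + 5.03*s^4 - 2.74*s^3 - 2.01*s^2 - 0.0299999999999998*s - 7.11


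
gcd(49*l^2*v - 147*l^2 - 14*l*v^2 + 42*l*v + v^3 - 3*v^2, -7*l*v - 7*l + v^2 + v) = -7*l + v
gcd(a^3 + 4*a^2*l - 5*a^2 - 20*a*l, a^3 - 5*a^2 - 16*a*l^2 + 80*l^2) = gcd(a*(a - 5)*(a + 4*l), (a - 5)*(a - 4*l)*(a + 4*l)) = a^2 + 4*a*l - 5*a - 20*l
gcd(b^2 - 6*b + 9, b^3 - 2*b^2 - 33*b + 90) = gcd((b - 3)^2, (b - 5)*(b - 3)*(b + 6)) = b - 3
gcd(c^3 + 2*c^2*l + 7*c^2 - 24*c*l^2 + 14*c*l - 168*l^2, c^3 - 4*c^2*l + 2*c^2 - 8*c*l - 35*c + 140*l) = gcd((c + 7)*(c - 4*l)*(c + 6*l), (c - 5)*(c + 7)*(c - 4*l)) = c^2 - 4*c*l + 7*c - 28*l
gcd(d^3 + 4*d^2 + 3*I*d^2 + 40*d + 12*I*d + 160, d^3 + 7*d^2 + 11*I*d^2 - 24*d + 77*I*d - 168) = d + 8*I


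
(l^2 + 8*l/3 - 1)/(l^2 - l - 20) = (-l^2 - 8*l/3 + 1)/(-l^2 + l + 20)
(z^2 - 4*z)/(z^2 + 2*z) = (z - 4)/(z + 2)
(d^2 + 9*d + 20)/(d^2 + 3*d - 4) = (d + 5)/(d - 1)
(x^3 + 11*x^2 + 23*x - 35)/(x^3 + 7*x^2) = 1 + 4/x - 5/x^2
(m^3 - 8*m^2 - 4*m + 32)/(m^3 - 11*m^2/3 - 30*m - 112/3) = 3*(m - 2)/(3*m + 7)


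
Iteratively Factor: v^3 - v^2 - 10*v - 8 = (v - 4)*(v^2 + 3*v + 2) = (v - 4)*(v + 1)*(v + 2)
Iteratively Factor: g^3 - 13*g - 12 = (g + 1)*(g^2 - g - 12) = (g - 4)*(g + 1)*(g + 3)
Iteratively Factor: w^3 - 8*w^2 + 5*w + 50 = (w - 5)*(w^2 - 3*w - 10) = (w - 5)^2*(w + 2)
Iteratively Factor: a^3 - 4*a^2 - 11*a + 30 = (a + 3)*(a^2 - 7*a + 10) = (a - 5)*(a + 3)*(a - 2)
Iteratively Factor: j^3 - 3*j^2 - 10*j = (j - 5)*(j^2 + 2*j) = (j - 5)*(j + 2)*(j)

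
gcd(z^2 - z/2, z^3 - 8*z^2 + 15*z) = z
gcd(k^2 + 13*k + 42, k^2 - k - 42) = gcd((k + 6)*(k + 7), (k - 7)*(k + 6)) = k + 6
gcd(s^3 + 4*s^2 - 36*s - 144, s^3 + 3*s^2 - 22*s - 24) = s + 6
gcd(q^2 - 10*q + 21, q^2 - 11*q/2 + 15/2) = q - 3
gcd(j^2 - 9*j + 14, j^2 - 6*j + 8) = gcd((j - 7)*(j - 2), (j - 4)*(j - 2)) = j - 2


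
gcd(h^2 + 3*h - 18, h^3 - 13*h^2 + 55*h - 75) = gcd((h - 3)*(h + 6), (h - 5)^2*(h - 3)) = h - 3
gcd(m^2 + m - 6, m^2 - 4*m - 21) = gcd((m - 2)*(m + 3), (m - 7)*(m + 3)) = m + 3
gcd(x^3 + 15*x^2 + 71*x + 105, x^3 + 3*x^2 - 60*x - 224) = x + 7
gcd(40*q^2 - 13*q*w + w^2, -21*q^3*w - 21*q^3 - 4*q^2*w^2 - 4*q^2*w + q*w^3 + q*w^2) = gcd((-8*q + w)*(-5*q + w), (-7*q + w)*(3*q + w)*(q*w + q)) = 1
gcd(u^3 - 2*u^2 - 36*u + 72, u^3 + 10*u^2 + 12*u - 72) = u^2 + 4*u - 12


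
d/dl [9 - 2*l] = -2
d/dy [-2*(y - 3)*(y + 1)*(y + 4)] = -6*y^2 - 8*y + 22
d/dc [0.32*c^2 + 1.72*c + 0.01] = 0.64*c + 1.72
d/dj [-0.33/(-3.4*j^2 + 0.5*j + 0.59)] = (0.165 - 2.244*j)/(-3.4*j^2 + 0.5*j + 0.59)^2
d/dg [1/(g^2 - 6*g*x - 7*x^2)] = 2*(-g + 3*x)/(-g^2 + 6*g*x + 7*x^2)^2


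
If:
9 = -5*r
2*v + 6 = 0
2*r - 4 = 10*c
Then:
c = -19/25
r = -9/5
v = -3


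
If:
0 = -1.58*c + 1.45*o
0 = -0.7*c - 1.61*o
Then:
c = 0.00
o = 0.00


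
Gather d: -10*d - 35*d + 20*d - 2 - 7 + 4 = -25*d - 5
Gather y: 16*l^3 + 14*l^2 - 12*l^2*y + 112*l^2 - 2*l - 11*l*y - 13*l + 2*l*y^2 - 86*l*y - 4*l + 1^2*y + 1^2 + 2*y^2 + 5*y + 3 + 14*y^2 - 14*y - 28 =16*l^3 + 126*l^2 - 19*l + y^2*(2*l + 16) + y*(-12*l^2 - 97*l - 8) - 24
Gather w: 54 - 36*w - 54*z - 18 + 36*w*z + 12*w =w*(36*z - 24) - 54*z + 36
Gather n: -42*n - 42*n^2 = -42*n^2 - 42*n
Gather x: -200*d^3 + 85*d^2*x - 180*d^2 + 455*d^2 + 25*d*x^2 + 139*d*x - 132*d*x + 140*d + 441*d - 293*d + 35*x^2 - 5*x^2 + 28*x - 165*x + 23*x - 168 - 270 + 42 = -200*d^3 + 275*d^2 + 288*d + x^2*(25*d + 30) + x*(85*d^2 + 7*d - 114) - 396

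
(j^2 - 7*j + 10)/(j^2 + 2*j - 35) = (j - 2)/(j + 7)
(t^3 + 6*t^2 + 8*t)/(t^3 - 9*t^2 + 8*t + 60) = t*(t + 4)/(t^2 - 11*t + 30)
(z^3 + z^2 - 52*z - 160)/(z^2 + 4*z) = z - 3 - 40/z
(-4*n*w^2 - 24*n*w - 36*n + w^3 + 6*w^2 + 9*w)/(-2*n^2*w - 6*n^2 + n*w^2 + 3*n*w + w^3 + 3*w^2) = (-4*n*w - 12*n + w^2 + 3*w)/(-2*n^2 + n*w + w^2)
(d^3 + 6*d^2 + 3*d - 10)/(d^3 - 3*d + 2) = (d + 5)/(d - 1)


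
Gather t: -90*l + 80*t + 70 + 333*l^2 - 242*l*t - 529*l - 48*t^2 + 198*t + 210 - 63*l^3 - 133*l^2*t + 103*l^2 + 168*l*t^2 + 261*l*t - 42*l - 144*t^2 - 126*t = -63*l^3 + 436*l^2 - 661*l + t^2*(168*l - 192) + t*(-133*l^2 + 19*l + 152) + 280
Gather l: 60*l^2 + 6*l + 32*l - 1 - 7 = 60*l^2 + 38*l - 8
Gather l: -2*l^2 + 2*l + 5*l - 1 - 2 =-2*l^2 + 7*l - 3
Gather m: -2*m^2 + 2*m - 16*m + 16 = -2*m^2 - 14*m + 16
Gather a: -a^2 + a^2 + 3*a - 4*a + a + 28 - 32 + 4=0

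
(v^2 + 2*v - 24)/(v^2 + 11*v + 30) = (v - 4)/(v + 5)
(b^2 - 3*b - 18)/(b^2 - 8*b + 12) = (b + 3)/(b - 2)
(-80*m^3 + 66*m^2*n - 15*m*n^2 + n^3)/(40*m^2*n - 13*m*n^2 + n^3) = (-2*m + n)/n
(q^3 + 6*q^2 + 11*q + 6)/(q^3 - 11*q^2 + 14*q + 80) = (q^2 + 4*q + 3)/(q^2 - 13*q + 40)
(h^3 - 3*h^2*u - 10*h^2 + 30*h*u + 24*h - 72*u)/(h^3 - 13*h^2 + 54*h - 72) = (h - 3*u)/(h - 3)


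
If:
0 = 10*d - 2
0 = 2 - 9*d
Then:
No Solution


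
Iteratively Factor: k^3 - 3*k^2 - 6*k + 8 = (k - 4)*(k^2 + k - 2) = (k - 4)*(k + 2)*(k - 1)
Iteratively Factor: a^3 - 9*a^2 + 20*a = (a - 5)*(a^2 - 4*a) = a*(a - 5)*(a - 4)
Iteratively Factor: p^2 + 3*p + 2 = (p + 2)*(p + 1)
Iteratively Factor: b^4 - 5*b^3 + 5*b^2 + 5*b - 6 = (b - 3)*(b^3 - 2*b^2 - b + 2) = (b - 3)*(b - 2)*(b^2 - 1) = (b - 3)*(b - 2)*(b - 1)*(b + 1)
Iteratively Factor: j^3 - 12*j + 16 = (j - 2)*(j^2 + 2*j - 8) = (j - 2)^2*(j + 4)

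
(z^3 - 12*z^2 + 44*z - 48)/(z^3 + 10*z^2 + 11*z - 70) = (z^2 - 10*z + 24)/(z^2 + 12*z + 35)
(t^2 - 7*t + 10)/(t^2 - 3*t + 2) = (t - 5)/(t - 1)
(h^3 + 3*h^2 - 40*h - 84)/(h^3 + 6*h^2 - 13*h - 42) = (h - 6)/(h - 3)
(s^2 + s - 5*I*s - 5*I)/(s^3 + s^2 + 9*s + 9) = (s - 5*I)/(s^2 + 9)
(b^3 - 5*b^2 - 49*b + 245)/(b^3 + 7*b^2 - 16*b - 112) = (b^2 - 12*b + 35)/(b^2 - 16)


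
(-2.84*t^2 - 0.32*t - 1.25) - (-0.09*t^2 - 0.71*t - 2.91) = -2.75*t^2 + 0.39*t + 1.66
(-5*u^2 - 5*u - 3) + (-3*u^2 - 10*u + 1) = -8*u^2 - 15*u - 2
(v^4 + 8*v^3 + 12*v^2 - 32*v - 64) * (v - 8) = v^5 - 52*v^3 - 128*v^2 + 192*v + 512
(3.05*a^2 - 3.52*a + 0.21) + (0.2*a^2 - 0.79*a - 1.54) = 3.25*a^2 - 4.31*a - 1.33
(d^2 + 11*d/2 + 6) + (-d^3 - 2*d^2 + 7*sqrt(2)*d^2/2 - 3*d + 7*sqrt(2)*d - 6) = -d^3 - d^2 + 7*sqrt(2)*d^2/2 + 5*d/2 + 7*sqrt(2)*d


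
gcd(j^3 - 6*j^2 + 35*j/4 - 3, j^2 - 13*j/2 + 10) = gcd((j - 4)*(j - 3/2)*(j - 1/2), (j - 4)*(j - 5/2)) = j - 4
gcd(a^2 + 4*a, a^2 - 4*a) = a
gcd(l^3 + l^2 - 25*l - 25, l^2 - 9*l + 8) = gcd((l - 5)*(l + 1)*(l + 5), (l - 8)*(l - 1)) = 1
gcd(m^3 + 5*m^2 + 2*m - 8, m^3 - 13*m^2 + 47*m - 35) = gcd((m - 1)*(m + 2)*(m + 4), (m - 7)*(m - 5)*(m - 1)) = m - 1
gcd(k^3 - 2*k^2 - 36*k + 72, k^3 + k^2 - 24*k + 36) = k^2 + 4*k - 12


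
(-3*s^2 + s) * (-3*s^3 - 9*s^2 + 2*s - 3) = 9*s^5 + 24*s^4 - 15*s^3 + 11*s^2 - 3*s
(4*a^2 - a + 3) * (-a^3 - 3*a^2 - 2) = -4*a^5 - 11*a^4 - 17*a^2 + 2*a - 6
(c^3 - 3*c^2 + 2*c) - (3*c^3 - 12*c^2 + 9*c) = -2*c^3 + 9*c^2 - 7*c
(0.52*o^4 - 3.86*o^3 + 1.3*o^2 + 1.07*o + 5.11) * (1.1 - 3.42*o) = -1.7784*o^5 + 13.7732*o^4 - 8.692*o^3 - 2.2294*o^2 - 16.2992*o + 5.621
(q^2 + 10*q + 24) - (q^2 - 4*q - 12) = 14*q + 36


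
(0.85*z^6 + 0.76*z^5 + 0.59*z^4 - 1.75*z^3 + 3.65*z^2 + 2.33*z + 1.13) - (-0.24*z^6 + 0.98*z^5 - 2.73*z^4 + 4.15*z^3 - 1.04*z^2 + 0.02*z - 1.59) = 1.09*z^6 - 0.22*z^5 + 3.32*z^4 - 5.9*z^3 + 4.69*z^2 + 2.31*z + 2.72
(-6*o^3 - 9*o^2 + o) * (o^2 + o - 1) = -6*o^5 - 15*o^4 - 2*o^3 + 10*o^2 - o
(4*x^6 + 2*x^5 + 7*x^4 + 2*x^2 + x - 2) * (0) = 0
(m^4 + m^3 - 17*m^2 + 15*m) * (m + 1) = m^5 + 2*m^4 - 16*m^3 - 2*m^2 + 15*m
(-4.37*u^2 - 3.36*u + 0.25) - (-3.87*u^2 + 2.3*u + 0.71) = -0.5*u^2 - 5.66*u - 0.46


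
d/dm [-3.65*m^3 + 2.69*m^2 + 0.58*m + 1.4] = -10.95*m^2 + 5.38*m + 0.58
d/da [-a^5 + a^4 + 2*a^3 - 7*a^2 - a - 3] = -5*a^4 + 4*a^3 + 6*a^2 - 14*a - 1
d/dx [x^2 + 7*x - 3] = 2*x + 7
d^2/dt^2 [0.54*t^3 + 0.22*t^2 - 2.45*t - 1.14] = 3.24*t + 0.44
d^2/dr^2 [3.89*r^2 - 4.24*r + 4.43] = 7.78000000000000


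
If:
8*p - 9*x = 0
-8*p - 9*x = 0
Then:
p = 0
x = 0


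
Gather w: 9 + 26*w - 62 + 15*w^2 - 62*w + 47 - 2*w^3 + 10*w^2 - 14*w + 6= -2*w^3 + 25*w^2 - 50*w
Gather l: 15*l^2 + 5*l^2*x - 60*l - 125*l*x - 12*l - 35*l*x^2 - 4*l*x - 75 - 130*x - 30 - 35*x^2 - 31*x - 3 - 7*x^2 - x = l^2*(5*x + 15) + l*(-35*x^2 - 129*x - 72) - 42*x^2 - 162*x - 108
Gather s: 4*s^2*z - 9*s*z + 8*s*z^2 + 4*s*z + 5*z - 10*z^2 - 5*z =4*s^2*z + s*(8*z^2 - 5*z) - 10*z^2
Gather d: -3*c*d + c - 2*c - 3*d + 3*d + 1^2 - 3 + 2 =-3*c*d - c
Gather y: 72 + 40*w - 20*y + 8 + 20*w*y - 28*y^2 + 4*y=40*w - 28*y^2 + y*(20*w - 16) + 80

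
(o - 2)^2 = o^2 - 4*o + 4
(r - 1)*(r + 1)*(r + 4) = r^3 + 4*r^2 - r - 4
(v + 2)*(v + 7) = v^2 + 9*v + 14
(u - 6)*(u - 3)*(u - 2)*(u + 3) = u^4 - 8*u^3 + 3*u^2 + 72*u - 108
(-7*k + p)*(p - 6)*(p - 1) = -7*k*p^2 + 49*k*p - 42*k + p^3 - 7*p^2 + 6*p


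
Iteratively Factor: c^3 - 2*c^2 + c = (c - 1)*(c^2 - c) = (c - 1)^2*(c)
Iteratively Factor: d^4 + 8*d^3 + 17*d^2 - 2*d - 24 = (d - 1)*(d^3 + 9*d^2 + 26*d + 24) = (d - 1)*(d + 2)*(d^2 + 7*d + 12) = (d - 1)*(d + 2)*(d + 3)*(d + 4)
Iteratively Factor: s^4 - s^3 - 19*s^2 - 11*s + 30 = (s - 1)*(s^3 - 19*s - 30) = (s - 5)*(s - 1)*(s^2 + 5*s + 6) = (s - 5)*(s - 1)*(s + 2)*(s + 3)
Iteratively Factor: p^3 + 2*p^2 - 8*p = (p - 2)*(p^2 + 4*p) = (p - 2)*(p + 4)*(p)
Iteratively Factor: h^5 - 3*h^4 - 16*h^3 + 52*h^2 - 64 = (h + 4)*(h^4 - 7*h^3 + 12*h^2 + 4*h - 16) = (h - 4)*(h + 4)*(h^3 - 3*h^2 + 4) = (h - 4)*(h - 2)*(h + 4)*(h^2 - h - 2) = (h - 4)*(h - 2)^2*(h + 4)*(h + 1)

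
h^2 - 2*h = h*(h - 2)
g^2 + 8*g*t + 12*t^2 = (g + 2*t)*(g + 6*t)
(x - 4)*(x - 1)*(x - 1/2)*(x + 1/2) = x^4 - 5*x^3 + 15*x^2/4 + 5*x/4 - 1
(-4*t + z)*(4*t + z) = -16*t^2 + z^2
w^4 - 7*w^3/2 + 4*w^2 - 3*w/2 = w*(w - 3/2)*(w - 1)^2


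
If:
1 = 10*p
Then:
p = 1/10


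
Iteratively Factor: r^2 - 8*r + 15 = (r - 5)*(r - 3)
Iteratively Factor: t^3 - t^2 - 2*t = (t + 1)*(t^2 - 2*t) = (t - 2)*(t + 1)*(t)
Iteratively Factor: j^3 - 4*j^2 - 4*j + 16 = (j + 2)*(j^2 - 6*j + 8) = (j - 2)*(j + 2)*(j - 4)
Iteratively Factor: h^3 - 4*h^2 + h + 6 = (h + 1)*(h^2 - 5*h + 6) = (h - 3)*(h + 1)*(h - 2)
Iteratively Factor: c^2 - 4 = (c - 2)*(c + 2)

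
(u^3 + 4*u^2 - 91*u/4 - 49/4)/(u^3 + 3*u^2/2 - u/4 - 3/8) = 2*(2*u^2 + 7*u - 49)/(4*u^2 + 4*u - 3)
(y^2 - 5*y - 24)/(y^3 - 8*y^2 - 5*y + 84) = (y - 8)/(y^2 - 11*y + 28)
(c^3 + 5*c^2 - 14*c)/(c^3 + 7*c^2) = (c - 2)/c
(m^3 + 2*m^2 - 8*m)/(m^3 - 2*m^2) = (m + 4)/m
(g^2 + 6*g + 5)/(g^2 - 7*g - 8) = (g + 5)/(g - 8)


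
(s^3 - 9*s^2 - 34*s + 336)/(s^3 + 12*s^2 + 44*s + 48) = (s^2 - 15*s + 56)/(s^2 + 6*s + 8)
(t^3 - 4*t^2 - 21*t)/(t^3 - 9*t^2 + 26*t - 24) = t*(t^2 - 4*t - 21)/(t^3 - 9*t^2 + 26*t - 24)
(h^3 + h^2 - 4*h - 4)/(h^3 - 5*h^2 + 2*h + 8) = (h + 2)/(h - 4)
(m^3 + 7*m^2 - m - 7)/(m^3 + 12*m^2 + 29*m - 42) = (m + 1)/(m + 6)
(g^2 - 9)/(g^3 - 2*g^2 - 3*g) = (g + 3)/(g*(g + 1))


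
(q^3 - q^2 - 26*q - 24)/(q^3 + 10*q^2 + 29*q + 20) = (q - 6)/(q + 5)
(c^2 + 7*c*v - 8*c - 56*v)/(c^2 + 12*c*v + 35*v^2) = (c - 8)/(c + 5*v)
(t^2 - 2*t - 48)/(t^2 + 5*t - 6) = (t - 8)/(t - 1)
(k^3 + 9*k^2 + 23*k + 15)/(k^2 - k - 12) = (k^2 + 6*k + 5)/(k - 4)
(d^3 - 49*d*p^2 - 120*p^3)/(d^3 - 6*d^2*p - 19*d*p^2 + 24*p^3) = (-d - 5*p)/(-d + p)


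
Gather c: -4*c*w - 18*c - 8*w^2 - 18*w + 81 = c*(-4*w - 18) - 8*w^2 - 18*w + 81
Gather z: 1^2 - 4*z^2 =1 - 4*z^2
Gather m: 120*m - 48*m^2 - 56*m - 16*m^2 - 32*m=-64*m^2 + 32*m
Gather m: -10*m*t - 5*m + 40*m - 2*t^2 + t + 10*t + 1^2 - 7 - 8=m*(35 - 10*t) - 2*t^2 + 11*t - 14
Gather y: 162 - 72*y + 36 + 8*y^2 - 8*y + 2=8*y^2 - 80*y + 200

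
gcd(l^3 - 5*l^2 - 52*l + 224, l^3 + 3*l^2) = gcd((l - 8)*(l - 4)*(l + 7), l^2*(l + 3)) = 1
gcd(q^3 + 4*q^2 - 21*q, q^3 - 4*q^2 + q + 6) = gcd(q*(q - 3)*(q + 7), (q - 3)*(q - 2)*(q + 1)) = q - 3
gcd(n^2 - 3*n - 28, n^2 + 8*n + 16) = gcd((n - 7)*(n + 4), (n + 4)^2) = n + 4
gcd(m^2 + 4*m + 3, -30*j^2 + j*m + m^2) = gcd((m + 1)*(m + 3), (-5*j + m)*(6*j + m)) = 1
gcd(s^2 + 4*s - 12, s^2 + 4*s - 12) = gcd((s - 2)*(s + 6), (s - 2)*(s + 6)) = s^2 + 4*s - 12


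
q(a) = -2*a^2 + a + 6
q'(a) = 1 - 4*a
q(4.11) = -23.67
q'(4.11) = -15.44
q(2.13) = -0.94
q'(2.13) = -7.52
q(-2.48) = -8.78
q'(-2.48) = 10.92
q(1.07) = 4.78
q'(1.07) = -3.28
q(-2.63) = -10.46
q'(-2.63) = 11.52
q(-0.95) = 3.24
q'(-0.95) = 4.80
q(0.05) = 6.04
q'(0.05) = 0.80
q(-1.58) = -0.57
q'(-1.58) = 7.32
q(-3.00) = -15.00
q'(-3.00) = 13.00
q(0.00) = 6.00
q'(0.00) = 1.00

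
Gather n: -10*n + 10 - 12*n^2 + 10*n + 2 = 12 - 12*n^2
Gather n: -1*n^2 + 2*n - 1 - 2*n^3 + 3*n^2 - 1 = -2*n^3 + 2*n^2 + 2*n - 2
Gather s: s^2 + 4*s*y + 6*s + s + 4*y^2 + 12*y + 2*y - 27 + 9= s^2 + s*(4*y + 7) + 4*y^2 + 14*y - 18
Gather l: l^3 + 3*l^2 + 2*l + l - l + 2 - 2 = l^3 + 3*l^2 + 2*l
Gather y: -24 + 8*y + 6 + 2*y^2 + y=2*y^2 + 9*y - 18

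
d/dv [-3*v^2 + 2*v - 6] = 2 - 6*v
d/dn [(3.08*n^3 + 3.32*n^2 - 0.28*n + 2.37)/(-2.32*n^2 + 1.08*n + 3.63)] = (-7.1456*n^4 + 6.6528*n^3 + 36.4772*n^2 + 35.1*n - 3.576)/(5.3824*n^4 - 5.0112*n^3 - 15.6768*n^2 + 7.8408*n + 13.1769)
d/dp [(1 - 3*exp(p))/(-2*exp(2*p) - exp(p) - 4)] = (-(3*exp(p) - 1)*(4*exp(p) + 1) + 6*exp(2*p) + 3*exp(p) + 12)*exp(p)/(2*exp(2*p) + exp(p) + 4)^2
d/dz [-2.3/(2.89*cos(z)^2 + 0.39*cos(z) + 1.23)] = -(13.294*cos(z) + 0.897)*sin(z)/(2.89*cos(z)^2 + 0.39*cos(z) + 1.23)^2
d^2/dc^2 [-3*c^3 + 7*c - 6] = -18*c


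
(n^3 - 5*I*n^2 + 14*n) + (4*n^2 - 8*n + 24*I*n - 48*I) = n^3 + 4*n^2 - 5*I*n^2 + 6*n + 24*I*n - 48*I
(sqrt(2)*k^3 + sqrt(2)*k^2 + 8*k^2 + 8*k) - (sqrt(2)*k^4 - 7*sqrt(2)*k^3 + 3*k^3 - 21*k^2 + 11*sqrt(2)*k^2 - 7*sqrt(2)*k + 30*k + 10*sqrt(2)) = -sqrt(2)*k^4 - 3*k^3 + 8*sqrt(2)*k^3 - 10*sqrt(2)*k^2 + 29*k^2 - 22*k + 7*sqrt(2)*k - 10*sqrt(2)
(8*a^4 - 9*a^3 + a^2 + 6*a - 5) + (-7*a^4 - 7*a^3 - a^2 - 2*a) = a^4 - 16*a^3 + 4*a - 5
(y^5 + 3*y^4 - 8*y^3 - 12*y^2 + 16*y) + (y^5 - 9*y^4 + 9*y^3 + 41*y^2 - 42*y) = 2*y^5 - 6*y^4 + y^3 + 29*y^2 - 26*y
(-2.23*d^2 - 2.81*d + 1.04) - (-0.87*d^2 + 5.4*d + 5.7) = -1.36*d^2 - 8.21*d - 4.66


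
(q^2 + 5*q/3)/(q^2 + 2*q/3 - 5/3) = q/(q - 1)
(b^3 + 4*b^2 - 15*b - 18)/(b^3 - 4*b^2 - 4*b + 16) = (b^3 + 4*b^2 - 15*b - 18)/(b^3 - 4*b^2 - 4*b + 16)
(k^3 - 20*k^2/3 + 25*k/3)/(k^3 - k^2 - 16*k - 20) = k*(3*k - 5)/(3*(k^2 + 4*k + 4))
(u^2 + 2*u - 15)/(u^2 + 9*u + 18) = (u^2 + 2*u - 15)/(u^2 + 9*u + 18)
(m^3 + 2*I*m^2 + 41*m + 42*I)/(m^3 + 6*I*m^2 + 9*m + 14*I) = (m - 6*I)/(m - 2*I)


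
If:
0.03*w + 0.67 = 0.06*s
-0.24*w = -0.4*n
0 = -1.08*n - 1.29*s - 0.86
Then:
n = -7.08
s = 5.26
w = -11.81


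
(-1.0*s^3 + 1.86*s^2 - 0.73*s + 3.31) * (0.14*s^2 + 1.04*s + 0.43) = -0.14*s^5 - 0.7796*s^4 + 1.4022*s^3 + 0.504*s^2 + 3.1285*s + 1.4233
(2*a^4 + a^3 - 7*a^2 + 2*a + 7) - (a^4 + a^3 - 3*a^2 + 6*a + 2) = a^4 - 4*a^2 - 4*a + 5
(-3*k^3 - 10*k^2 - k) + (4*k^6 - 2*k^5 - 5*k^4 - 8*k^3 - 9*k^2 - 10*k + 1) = 4*k^6 - 2*k^5 - 5*k^4 - 11*k^3 - 19*k^2 - 11*k + 1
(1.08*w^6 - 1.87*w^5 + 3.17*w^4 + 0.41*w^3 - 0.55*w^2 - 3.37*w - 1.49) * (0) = 0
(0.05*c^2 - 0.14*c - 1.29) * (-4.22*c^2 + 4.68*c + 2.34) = -0.211*c^4 + 0.8248*c^3 + 4.9056*c^2 - 6.3648*c - 3.0186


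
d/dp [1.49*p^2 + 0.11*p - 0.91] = 2.98*p + 0.11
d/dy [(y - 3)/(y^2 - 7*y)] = (-y^2 + 6*y - 21)/(y^2*(y^2 - 14*y + 49))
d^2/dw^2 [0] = 0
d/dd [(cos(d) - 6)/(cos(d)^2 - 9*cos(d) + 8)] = (cos(d)^2 - 12*cos(d) + 46)*sin(d)/(cos(d)^2 - 9*cos(d) + 8)^2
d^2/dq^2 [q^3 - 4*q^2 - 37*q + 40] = 6*q - 8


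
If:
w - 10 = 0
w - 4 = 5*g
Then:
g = 6/5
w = 10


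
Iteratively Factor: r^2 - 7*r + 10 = (r - 5)*(r - 2)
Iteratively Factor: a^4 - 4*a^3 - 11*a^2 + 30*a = (a + 3)*(a^3 - 7*a^2 + 10*a) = (a - 5)*(a + 3)*(a^2 - 2*a) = (a - 5)*(a - 2)*(a + 3)*(a)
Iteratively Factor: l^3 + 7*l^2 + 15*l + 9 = (l + 1)*(l^2 + 6*l + 9) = (l + 1)*(l + 3)*(l + 3)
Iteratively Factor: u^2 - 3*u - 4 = (u + 1)*(u - 4)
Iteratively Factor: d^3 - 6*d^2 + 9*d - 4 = (d - 1)*(d^2 - 5*d + 4) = (d - 1)^2*(d - 4)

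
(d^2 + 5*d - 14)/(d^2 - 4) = (d + 7)/(d + 2)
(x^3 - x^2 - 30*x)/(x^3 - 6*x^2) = (x + 5)/x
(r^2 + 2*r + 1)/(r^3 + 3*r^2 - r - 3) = (r + 1)/(r^2 + 2*r - 3)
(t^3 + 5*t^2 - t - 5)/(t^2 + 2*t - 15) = (t^2 - 1)/(t - 3)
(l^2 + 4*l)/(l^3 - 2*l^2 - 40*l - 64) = l/(l^2 - 6*l - 16)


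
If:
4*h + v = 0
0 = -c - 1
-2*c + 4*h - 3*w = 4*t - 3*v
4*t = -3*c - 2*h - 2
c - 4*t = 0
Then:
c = -1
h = 1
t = -1/4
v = -4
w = -5/3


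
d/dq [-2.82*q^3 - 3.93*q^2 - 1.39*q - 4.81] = -8.46*q^2 - 7.86*q - 1.39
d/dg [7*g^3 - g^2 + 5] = g*(21*g - 2)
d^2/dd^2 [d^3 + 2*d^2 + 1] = 6*d + 4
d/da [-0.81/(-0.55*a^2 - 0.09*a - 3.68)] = (-0.891*a - 0.0729)/(0.55*a^2 + 0.09*a + 3.68)^2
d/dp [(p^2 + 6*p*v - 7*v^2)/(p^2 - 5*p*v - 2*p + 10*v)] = (2*(p + 3*v)*(p^2 - 5*p*v - 2*p + 10*v) + (-2*p + 5*v + 2)*(p^2 + 6*p*v - 7*v^2))/(p^2 - 5*p*v - 2*p + 10*v)^2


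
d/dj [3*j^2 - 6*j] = 6*j - 6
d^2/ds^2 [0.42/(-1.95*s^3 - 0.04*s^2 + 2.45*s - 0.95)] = ((4.914*s + 0.0336)*(1.95*s^3 + 0.04*s^2 - 2.45*s + 0.95) - 0.42*(5.85*s^2 + 0.08*s - 2.45)*(11.7*s^2 + 0.16*s - 4.9))/(1.95*s^3 + 0.04*s^2 - 2.45*s + 0.95)^3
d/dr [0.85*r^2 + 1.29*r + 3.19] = 1.7*r + 1.29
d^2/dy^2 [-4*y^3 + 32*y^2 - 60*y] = 64 - 24*y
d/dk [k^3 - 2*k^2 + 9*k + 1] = 3*k^2 - 4*k + 9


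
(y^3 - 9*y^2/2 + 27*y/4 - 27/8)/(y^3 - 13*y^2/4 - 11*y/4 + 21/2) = (8*y^3 - 36*y^2 + 54*y - 27)/(2*(4*y^3 - 13*y^2 - 11*y + 42))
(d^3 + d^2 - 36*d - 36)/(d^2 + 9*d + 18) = (d^2 - 5*d - 6)/(d + 3)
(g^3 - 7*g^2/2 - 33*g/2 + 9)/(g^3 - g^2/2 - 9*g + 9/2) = (g - 6)/(g - 3)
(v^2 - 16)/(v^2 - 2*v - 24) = (v - 4)/(v - 6)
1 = 1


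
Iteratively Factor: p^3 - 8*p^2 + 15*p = (p - 3)*(p^2 - 5*p) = (p - 5)*(p - 3)*(p)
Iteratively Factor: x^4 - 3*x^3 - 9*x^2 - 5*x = (x)*(x^3 - 3*x^2 - 9*x - 5) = x*(x + 1)*(x^2 - 4*x - 5) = x*(x - 5)*(x + 1)*(x + 1)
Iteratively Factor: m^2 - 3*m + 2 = (m - 1)*(m - 2)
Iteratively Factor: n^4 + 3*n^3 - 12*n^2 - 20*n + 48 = (n + 4)*(n^3 - n^2 - 8*n + 12) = (n - 2)*(n + 4)*(n^2 + n - 6) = (n - 2)^2*(n + 4)*(n + 3)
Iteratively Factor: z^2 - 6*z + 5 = (z - 5)*(z - 1)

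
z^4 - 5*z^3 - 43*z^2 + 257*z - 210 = (z - 6)*(z - 5)*(z - 1)*(z + 7)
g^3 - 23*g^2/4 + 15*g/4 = g*(g - 5)*(g - 3/4)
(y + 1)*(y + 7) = y^2 + 8*y + 7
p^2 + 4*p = p*(p + 4)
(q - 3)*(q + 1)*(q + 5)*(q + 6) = q^4 + 9*q^3 + 5*q^2 - 93*q - 90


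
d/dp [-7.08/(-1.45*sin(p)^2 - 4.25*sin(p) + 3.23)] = -(20.532*sin(p) + 30.09)*cos(p)/(1.45*sin(p)^2 + 4.25*sin(p) - 3.23)^2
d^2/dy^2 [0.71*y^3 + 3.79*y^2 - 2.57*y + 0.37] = 4.26*y + 7.58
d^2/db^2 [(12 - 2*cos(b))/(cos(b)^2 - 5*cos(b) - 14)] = 2*(-9*sin(b)^4*cos(b) + 19*sin(b)^4 - 558*sin(b)^2 - 961*cos(b)/2 - 45*cos(3*b) + cos(5*b)/2 - 69)/(sin(b)^2 + 5*cos(b) + 13)^3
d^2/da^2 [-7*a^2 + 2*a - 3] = -14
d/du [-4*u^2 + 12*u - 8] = 12 - 8*u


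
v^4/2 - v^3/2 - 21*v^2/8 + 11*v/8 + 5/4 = (v/2 + 1)*(v - 5/2)*(v - 1)*(v + 1/2)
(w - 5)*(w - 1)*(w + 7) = w^3 + w^2 - 37*w + 35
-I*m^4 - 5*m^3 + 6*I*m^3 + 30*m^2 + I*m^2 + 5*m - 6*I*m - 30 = (m - 6)*(m + 1)*(m - 5*I)*(-I*m + I)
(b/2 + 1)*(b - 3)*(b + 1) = b^3/2 - 7*b/2 - 3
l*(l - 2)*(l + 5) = l^3 + 3*l^2 - 10*l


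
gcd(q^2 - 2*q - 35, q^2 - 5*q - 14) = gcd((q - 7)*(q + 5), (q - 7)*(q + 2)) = q - 7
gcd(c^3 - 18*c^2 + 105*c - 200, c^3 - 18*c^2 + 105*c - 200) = c^3 - 18*c^2 + 105*c - 200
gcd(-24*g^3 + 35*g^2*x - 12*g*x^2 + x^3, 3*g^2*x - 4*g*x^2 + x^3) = 3*g^2 - 4*g*x + x^2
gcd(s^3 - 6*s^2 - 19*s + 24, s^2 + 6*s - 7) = s - 1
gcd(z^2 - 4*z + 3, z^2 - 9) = z - 3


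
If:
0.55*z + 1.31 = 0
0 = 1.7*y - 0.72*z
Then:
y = -1.01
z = -2.38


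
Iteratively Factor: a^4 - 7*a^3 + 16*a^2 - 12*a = (a - 3)*(a^3 - 4*a^2 + 4*a) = (a - 3)*(a - 2)*(a^2 - 2*a) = a*(a - 3)*(a - 2)*(a - 2)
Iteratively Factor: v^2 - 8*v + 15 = (v - 5)*(v - 3)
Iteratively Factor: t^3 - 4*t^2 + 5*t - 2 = (t - 1)*(t^2 - 3*t + 2) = (t - 2)*(t - 1)*(t - 1)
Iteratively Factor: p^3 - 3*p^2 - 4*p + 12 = (p - 2)*(p^2 - p - 6) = (p - 2)*(p + 2)*(p - 3)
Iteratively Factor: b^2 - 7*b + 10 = (b - 5)*(b - 2)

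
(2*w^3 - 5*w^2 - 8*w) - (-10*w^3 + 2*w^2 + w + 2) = 12*w^3 - 7*w^2 - 9*w - 2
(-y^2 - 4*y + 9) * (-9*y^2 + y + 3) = 9*y^4 + 35*y^3 - 88*y^2 - 3*y + 27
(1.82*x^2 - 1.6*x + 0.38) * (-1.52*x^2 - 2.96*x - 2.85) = -2.7664*x^4 - 2.9552*x^3 - 1.0286*x^2 + 3.4352*x - 1.083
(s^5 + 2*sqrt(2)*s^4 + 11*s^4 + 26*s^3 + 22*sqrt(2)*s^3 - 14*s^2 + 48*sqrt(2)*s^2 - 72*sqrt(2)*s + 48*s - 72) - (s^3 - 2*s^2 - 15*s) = s^5 + 2*sqrt(2)*s^4 + 11*s^4 + 25*s^3 + 22*sqrt(2)*s^3 - 12*s^2 + 48*sqrt(2)*s^2 - 72*sqrt(2)*s + 63*s - 72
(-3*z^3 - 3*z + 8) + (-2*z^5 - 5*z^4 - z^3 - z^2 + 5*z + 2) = -2*z^5 - 5*z^4 - 4*z^3 - z^2 + 2*z + 10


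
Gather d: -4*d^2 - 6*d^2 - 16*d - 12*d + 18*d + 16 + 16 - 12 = -10*d^2 - 10*d + 20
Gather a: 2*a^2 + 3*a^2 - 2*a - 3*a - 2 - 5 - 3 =5*a^2 - 5*a - 10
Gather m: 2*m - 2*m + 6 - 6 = 0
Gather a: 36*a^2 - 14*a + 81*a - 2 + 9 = 36*a^2 + 67*a + 7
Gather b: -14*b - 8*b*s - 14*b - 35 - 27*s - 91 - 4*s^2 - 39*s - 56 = b*(-8*s - 28) - 4*s^2 - 66*s - 182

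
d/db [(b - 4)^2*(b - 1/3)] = (b - 4)*(9*b - 14)/3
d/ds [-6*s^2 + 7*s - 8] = 7 - 12*s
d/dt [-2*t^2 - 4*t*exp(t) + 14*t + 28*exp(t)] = -4*t*exp(t) - 4*t + 24*exp(t) + 14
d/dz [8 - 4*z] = -4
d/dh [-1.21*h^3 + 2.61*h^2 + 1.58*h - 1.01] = -3.63*h^2 + 5.22*h + 1.58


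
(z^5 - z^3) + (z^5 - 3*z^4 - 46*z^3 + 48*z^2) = 2*z^5 - 3*z^4 - 47*z^3 + 48*z^2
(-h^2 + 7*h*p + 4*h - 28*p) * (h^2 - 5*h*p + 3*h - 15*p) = -h^4 + 12*h^3*p + h^3 - 35*h^2*p^2 - 12*h^2*p + 12*h^2 + 35*h*p^2 - 144*h*p + 420*p^2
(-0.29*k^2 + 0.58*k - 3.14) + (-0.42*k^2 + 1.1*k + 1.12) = -0.71*k^2 + 1.68*k - 2.02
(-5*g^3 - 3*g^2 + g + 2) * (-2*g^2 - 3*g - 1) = 10*g^5 + 21*g^4 + 12*g^3 - 4*g^2 - 7*g - 2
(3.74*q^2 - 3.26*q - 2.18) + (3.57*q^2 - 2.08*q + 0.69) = 7.31*q^2 - 5.34*q - 1.49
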